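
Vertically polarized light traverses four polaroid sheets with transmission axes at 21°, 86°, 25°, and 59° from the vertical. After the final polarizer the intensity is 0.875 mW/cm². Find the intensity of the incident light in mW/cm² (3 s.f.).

By Malus's law, I₁ = I₀ cos²(21° − 0°) = I₀ cos²(21°) = 0.8716 I₀.
I₂ = I₁ cos²(86° − 21°) = 0.8716 I₀ · cos²(65°) = 0.1557 I₀.
I₃ = I₂ cos²(25° − 86°) = 0.1557 I₀ · cos²(61°) = 0.03659 I₀.
I₄ = I₃ cos²(59° − 25°) = 0.03659 I₀ · cos²(34°) = 0.02515 I₀.
So 0.875 mW/cm² = 0.02515 I₀, giving I₀ = 0.875/0.02515 = 34.8 mW/cm².

I₀ ≈ 34.8 mW/cm²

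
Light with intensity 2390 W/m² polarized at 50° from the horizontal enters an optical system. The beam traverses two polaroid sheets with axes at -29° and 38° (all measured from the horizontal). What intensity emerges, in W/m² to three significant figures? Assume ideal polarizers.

I ≈ 13.3 W/m²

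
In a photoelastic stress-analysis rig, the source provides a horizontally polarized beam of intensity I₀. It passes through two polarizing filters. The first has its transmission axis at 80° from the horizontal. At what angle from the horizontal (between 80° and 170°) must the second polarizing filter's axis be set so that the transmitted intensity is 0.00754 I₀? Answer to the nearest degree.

I₁ = I₀ cos²(80° − 0°) = I₀ cos²(80°) = 0.03015 I₀.
Need I₂/I₀ = 0.00754, so cos²(θ − 80°) = 0.00754 / 0.03015 = 0.2501.
θ − 80° = arccos(√0.2501) = 60.0°, giving θ ≈ 80 + 60.0 = 140.0°.

θ ≈ 140°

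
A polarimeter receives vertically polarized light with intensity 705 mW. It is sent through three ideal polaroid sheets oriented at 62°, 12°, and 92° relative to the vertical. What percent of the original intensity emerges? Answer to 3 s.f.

I₁ = 705 mW · cos²(62°) = 155.4 mW.
I₂ = I₁ · cos²(50°) = 155.4 · 0.4132 = 64.2 mW.
I₃ = I₂ · cos²(80°) = 64.2 · 0.03015 = 1.936 mW.
That is 0.2746% of the incident intensity.

≈ 0.275%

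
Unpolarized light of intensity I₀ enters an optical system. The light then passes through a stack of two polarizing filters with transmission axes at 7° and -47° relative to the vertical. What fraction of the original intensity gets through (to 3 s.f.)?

≈ 0.173 I₀

Unpolarized light through the first polarizer → I₁ = ½ I₀, now polarized at 7°.
I₂ = I₁ cos²(-47° − 7°) = 0.5 I₀ · cos²(54°) = 0.1727 I₀.
Transmitted fraction = 0.1727.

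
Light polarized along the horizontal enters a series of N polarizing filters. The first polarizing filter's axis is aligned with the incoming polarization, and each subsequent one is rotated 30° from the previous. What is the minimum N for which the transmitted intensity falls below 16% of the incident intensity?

First polarizer is aligned with the polarization: full transmission.
Each further stage multiplies by cos²(30°) = 0.75.
After N polarizers: T = 0.75^(N−1). Require T < 0.16 ⇒ N−1 > ln(0.16)/ln(0.75) = 6.37, so N−1 ≥ 7 and N = 8.
Check: N=8 gives T = 0.1335 < 0.16; N=7 gives T = 0.178.

N = 8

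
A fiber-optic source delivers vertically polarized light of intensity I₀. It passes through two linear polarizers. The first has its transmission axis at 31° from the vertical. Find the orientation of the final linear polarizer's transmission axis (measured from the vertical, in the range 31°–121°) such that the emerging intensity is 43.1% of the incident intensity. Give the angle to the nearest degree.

I₁ = I₀ cos²(31° − 0°) = I₀ cos²(31°) = 0.7347 I₀.
Need I₂/I₀ = 0.431, so cos²(θ − 31°) = 0.431 / 0.7347 = 0.5866.
θ − 31° = arccos(√0.5866) = 40.0°, giving θ ≈ 31 + 40.0 = 71.0°.

θ ≈ 71°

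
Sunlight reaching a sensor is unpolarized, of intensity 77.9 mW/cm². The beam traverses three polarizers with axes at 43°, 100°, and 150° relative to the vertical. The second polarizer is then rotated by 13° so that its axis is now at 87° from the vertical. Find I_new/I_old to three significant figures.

Before rotation:
Unpolarized light through the first polarizer → I₁ = ½ I₀, now polarized at 43°.
I₂ = I₁ cos²(100° − 43°) = 0.5 I₀ · cos²(57°) = 0.1483 I₀.
I₃ = I₂ cos²(150° − 100°) = 0.1483 I₀ · cos²(50°) = 0.06128 I₀.
After rotation:
Unpolarized light through the first polarizer → I₁ = ½ I₀, now polarized at 43°.
I₂ = I₁ cos²(87° − 43°) = 0.5 I₀ · cos²(44°) = 0.2587 I₀.
I₃ = I₂ cos²(150° − 87°) = 0.2587 I₀ · cos²(63°) = 0.05333 I₀.
Ratio = 0.05333 / 0.06128 = 0.8702.

I_new/I_old ≈ 0.870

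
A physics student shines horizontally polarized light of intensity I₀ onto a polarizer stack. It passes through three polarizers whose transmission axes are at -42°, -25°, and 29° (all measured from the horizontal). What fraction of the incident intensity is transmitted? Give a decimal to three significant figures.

By Malus's law, I₁ = I₀ cos²(-42° − 0°) = I₀ cos²(42°) = 0.5523 I₀.
I₂ = I₁ cos²(-25° + 42°) = 0.5523 I₀ · cos²(17°) = 0.5051 I₀.
I₃ = I₂ cos²(29° + 25°) = 0.5051 I₀ · cos²(54°) = 0.1745 I₀.
Transmitted fraction = 0.1745.

≈ 0.174 I₀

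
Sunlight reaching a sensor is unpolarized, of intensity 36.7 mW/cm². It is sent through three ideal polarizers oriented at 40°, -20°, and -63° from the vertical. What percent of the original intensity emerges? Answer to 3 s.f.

Unpolarized light through the first polarizer → I₁ = 36.7 mW/cm²/2 = 18.35 mW/cm², polarized at 40°.
I₂ = I₁ · cos²(60°) = 18.35 · 0.25 = 4.588 mW/cm².
I₃ = I₂ · cos²(43°) = 4.588 · 0.5349 = 2.454 mW/cm².
That is 6.686% of the incident intensity.

≈ 6.69%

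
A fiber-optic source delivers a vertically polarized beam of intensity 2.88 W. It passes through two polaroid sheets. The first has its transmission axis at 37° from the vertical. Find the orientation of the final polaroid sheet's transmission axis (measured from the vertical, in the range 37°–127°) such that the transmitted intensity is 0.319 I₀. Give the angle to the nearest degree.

By Malus's law, I₁ = I₀ cos²(37° − 0°) = I₀ cos²(37°) = 0.6378 I₀.
Need I₂/I₀ = 0.319, so cos²(θ − 37°) = 0.319 / 0.6378 = 0.5001.
θ − 37° = arccos(√0.5001) = 45.0°, giving θ ≈ 37 + 45.0 = 82.0°.

θ ≈ 82°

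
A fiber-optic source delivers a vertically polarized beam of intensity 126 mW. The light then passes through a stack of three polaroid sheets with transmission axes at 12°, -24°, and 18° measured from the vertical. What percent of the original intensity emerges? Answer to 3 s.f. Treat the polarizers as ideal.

≈ 34.6%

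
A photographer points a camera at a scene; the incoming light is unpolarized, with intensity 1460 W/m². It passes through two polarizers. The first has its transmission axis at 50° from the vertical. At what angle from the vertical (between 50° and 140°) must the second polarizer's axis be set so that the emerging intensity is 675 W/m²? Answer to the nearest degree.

Unpolarized light through the first polarizer → I₁ = ½ I₀, now polarized at 50°.
Target fraction: 675 / 1460 W/m² = 0.4623 of I₀.
Need I₂/I₀ = 0.4623, so cos²(θ − 50°) = 0.4623 / 0.5 = 0.9247.
θ − 50° = arccos(√0.9247) = 15.9°, giving θ ≈ 50 + 15.9 = 65.9°.

θ ≈ 66°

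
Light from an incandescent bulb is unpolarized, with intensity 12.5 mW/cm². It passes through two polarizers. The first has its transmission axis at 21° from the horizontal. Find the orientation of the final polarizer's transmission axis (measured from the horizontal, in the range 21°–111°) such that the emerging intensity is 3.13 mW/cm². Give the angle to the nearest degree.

θ ≈ 66°

Unpolarized light through the first polarizer → I₁ = ½ I₀, now polarized at 21°.
Target fraction: 3.13 / 12.5 mW/cm² = 0.2504 of I₀.
Need I₂/I₀ = 0.2504, so cos²(θ − 21°) = 0.2504 / 0.5 = 0.5008.
θ − 21° = arccos(√0.5008) = 45.0°, giving θ ≈ 21 + 45.0 = 66.0°.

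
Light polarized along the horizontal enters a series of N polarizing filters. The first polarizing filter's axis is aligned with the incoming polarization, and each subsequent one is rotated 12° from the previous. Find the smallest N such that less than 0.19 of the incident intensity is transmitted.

First polarizer is aligned with the polarization: full transmission.
Each further stage multiplies by cos²(12°) = 0.9568.
After N polarizers: T = 0.9568^(N−1). Require T < 0.19 ⇒ N−1 > ln(0.19)/ln(0.9568) = 37.58, so N−1 ≥ 38 and N = 39.
Check: N=39 gives T = 0.1865 < 0.19; N=38 gives T = 0.195.

N = 39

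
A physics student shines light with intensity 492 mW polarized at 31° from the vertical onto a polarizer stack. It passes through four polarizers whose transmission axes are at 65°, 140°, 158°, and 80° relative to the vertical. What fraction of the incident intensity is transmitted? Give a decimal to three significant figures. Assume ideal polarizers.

I/I₀ ≈ 0.00180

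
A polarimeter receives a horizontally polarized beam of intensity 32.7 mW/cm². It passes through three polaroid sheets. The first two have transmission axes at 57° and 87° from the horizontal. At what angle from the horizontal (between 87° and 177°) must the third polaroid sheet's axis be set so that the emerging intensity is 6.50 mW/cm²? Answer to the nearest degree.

θ ≈ 106°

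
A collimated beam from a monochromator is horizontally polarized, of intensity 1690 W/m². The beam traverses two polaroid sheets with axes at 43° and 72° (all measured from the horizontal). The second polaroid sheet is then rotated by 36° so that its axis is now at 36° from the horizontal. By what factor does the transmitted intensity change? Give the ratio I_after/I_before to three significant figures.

Before rotation:
I₁ = I₀ cos²(43° − 0°) = I₀ cos²(43°) = 0.5349 I₀.
I₂ = I₁ cos²(72° − 43°) = 0.5349 I₀ · cos²(29°) = 0.4092 I₀.
After rotation:
I₁ = I₀ cos²(43° − 0°) = I₀ cos²(43°) = 0.5349 I₀.
I₂ = I₁ cos²(36° − 43°) = 0.5349 I₀ · cos²(7°) = 0.5269 I₀.
Ratio = 0.5269 / 0.4092 = 1.288.

I_new/I_old ≈ 1.29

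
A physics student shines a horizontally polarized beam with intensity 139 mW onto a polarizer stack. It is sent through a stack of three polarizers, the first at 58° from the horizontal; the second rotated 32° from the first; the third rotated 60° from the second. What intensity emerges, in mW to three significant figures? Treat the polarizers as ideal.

I ≈ 7.02 mW

I₁ = 139 mW · cos²(58°) = 39.03 mW.
I₂ = I₁ · cos²(32°) = 39.03 · 0.7192 = 28.07 mW.
I₃ = I₂ · cos²(60°) = 28.07 · 0.25 = 7.018 mW.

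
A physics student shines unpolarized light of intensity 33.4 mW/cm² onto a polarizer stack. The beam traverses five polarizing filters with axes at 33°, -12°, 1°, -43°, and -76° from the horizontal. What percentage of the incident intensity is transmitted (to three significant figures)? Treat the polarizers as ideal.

Unpolarized light through the first polarizer → I₁ = 33.4 mW/cm²/2 = 16.7 mW/cm², polarized at 33°.
I₂ = I₁ · cos²(45°) = 16.7 · 0.5 = 8.35 mW/cm².
I₃ = I₂ · cos²(13°) = 8.35 · 0.9494 = 7.927 mW/cm².
I₄ = I₃ · cos²(44°) = 7.927 · 0.5174 = 4.102 mW/cm².
I₅ = I₄ · cos²(33°) = 4.102 · 0.7034 = 2.885 mW/cm².
That is 8.639% of the incident intensity.

≈ 8.64%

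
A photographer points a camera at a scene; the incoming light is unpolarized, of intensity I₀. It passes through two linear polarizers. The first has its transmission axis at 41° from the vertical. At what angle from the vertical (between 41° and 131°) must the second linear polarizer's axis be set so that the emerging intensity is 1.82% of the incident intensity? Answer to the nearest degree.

θ ≈ 120°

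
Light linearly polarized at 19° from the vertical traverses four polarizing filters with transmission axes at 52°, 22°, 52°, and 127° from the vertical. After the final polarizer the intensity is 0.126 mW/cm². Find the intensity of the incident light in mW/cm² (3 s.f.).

By Malus's law, I₁ = I₀ cos²(52° − 19°) = I₀ cos²(33°) = 0.7034 I₀.
I₂ = I₁ cos²(22° − 52°) = 0.7034 I₀ · cos²(30°) = 0.5275 I₀.
I₃ = I₂ cos²(52° − 22°) = 0.5275 I₀ · cos²(30°) = 0.3956 I₀.
I₄ = I₃ cos²(127° − 52°) = 0.3956 I₀ · cos²(75°) = 0.0265 I₀.
So 0.126 mW/cm² = 0.0265 I₀, giving I₀ = 0.126/0.0265 = 4.754 mW/cm².

I₀ ≈ 4.75 mW/cm²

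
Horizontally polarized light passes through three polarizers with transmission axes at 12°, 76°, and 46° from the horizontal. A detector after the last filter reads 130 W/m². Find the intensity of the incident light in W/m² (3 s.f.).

I₀ ≈ 943 W/m²

I₁ = I₀ cos²(12° − 0°) = I₀ cos²(12°) = 0.9568 I₀.
I₂ = I₁ cos²(76° − 12°) = 0.9568 I₀ · cos²(64°) = 0.1839 I₀.
I₃ = I₂ cos²(46° − 76°) = 0.1839 I₀ · cos²(30°) = 0.1379 I₀.
So 130 W/m² = 0.1379 I₀, giving I₀ = 130/0.1379 = 942.7 W/m².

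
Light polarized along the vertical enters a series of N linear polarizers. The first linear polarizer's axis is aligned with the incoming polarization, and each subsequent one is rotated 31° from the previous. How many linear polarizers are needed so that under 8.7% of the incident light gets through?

N = 9

First polarizer is aligned with the polarization: full transmission.
Each further stage multiplies by cos²(31°) = 0.7347.
After N polarizers: T = 0.7347^(N−1). Require T < 0.087 ⇒ N−1 > ln(0.087)/ln(0.7347) = 7.92, so N−1 ≥ 8 and N = 9.
Check: N=9 gives T = 0.08493 < 0.087; N=8 gives T = 0.1156.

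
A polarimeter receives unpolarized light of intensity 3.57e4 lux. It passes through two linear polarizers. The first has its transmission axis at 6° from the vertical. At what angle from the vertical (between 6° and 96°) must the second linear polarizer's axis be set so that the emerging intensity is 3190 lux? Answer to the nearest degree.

θ ≈ 71°

Unpolarized light through the first polarizer → I₁ = ½ I₀, now polarized at 6°.
Target fraction: 3190 / 3.57e4 lux = 0.08936 of I₀.
Need I₂/I₀ = 0.08936, so cos²(θ − 6°) = 0.08936 / 0.5 = 0.1787.
θ − 6° = arccos(√0.1787) = 65.0°, giving θ ≈ 6 + 65.0 = 71.0°.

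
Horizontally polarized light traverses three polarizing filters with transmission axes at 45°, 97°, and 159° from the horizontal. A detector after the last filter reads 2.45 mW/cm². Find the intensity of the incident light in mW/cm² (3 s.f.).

I₀ ≈ 58.7 mW/cm²

I₁ = I₀ cos²(45° − 0°) = I₀ cos²(45°) = 0.5 I₀.
I₂ = I₁ cos²(97° − 45°) = 0.5 I₀ · cos²(52°) = 0.1895 I₀.
I₃ = I₂ cos²(159° − 97°) = 0.1895 I₀ · cos²(62°) = 0.04177 I₀.
So 2.45 mW/cm² = 0.04177 I₀, giving I₀ = 2.45/0.04177 = 58.65 mW/cm².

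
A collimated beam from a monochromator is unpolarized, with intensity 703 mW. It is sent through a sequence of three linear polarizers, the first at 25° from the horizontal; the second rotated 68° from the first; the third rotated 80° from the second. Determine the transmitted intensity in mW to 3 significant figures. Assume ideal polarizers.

Unpolarized light through the first polarizer → I₁ = 703 mW/2 = 351.5 mW, polarized at 25°.
I₂ = I₁ · cos²(68°) = 351.5 · 0.1403 = 49.33 mW.
I₃ = I₂ · cos²(80°) = 49.33 · 0.03015 = 1.487 mW.

I ≈ 1.49 mW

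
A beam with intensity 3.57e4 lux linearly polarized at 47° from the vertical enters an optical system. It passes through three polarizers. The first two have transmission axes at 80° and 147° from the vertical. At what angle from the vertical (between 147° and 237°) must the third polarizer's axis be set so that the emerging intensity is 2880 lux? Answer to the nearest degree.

θ ≈ 177°

I₁ = I₀ cos²(80° − 47°) = I₀ cos²(33°) = 0.7034 I₀.
I₂ = I₁ cos²(147° − 80°) = 0.7034 I₀ · cos²(67°) = 0.1074 I₀.
Target fraction: 2880 / 3.57e4 lux = 0.08067 of I₀.
Need I₃/I₀ = 0.08067, so cos²(θ − 147°) = 0.08067 / 0.1074 = 0.7513.
θ − 147° = arccos(√0.7513) = 29.9°, giving θ ≈ 147 + 29.9 = 176.9°.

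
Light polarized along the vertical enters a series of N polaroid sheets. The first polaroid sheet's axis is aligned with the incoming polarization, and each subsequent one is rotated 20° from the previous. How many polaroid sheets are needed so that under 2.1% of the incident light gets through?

First polarizer is aligned with the polarization: full transmission.
Each further stage multiplies by cos²(20°) = 0.883.
After N polarizers: T = 0.883^(N−1). Require T < 0.021 ⇒ N−1 > ln(0.021)/ln(0.883) = 31.05, so N−1 ≥ 32 and N = 33.
Check: N=33 gives T = 0.01867 < 0.021; N=32 gives T = 0.02114.

N = 33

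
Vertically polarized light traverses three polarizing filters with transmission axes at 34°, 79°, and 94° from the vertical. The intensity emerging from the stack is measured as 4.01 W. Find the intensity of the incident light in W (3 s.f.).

I₁ = I₀ cos²(34° − 0°) = I₀ cos²(34°) = 0.6873 I₀.
I₂ = I₁ cos²(79° − 34°) = 0.6873 I₀ · cos²(45°) = 0.3437 I₀.
I₃ = I₂ cos²(94° − 79°) = 0.3437 I₀ · cos²(15°) = 0.3206 I₀.
So 4.01 W = 0.3206 I₀, giving I₀ = 4.01/0.3206 = 12.51 W.

I₀ ≈ 12.5 W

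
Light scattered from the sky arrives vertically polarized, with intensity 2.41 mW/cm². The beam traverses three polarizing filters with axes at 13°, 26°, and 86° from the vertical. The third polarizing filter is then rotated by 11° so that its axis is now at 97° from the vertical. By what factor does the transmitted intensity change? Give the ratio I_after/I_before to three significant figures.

I_new/I_old ≈ 0.424

Before rotation:
By Malus's law, I₁ = I₀ cos²(13° − 0°) = I₀ cos²(13°) = 0.9494 I₀.
I₂ = I₁ cos²(26° − 13°) = 0.9494 I₀ · cos²(13°) = 0.9014 I₀.
I₃ = I₂ cos²(86° − 26°) = 0.9014 I₀ · cos²(60°) = 0.2253 I₀.
After rotation:
I₁ = I₀ cos²(13° − 0°) = I₀ cos²(13°) = 0.9494 I₀.
I₂ = I₁ cos²(26° − 13°) = 0.9494 I₀ · cos²(13°) = 0.9014 I₀.
I₃ = I₂ cos²(97° − 26°) = 0.9014 I₀ · cos²(71°) = 0.09554 I₀.
Ratio = 0.09554 / 0.2253 = 0.424.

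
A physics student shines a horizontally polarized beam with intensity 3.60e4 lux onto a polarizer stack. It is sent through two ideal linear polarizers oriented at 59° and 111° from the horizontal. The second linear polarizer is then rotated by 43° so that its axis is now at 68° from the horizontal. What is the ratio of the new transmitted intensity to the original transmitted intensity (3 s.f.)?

I_new/I_old ≈ 2.57

Before rotation:
I₁ = I₀ cos²(59° − 0°) = I₀ cos²(59°) = 0.2653 I₀.
I₂ = I₁ cos²(111° − 59°) = 0.2653 I₀ · cos²(52°) = 0.1005 I₀.
After rotation:
I₁ = I₀ cos²(59° − 0°) = I₀ cos²(59°) = 0.2653 I₀.
I₂ = I₁ cos²(68° − 59°) = 0.2653 I₀ · cos²(9°) = 0.2588 I₀.
Ratio = 0.2588 / 0.1005 = 2.574.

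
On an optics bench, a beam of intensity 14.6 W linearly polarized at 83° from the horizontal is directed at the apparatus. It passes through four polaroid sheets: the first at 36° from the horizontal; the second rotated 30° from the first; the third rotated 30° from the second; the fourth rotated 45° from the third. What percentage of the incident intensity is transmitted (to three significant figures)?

I₁ = 14.6 W · cos²(47°) = 6.791 W.
I₂ = I₁ · cos²(30°) = 6.791 · 0.75 = 5.093 W.
I₃ = I₂ · cos²(30°) = 5.093 · 0.75 = 3.82 W.
I₄ = I₃ · cos²(45°) = 3.82 · 0.5 = 1.91 W.
That is 13.08% of the incident intensity.

≈ 13.1%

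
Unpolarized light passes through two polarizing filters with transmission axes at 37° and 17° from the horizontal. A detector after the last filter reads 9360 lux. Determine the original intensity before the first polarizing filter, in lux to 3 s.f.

I₀ ≈ 2.12e4 lux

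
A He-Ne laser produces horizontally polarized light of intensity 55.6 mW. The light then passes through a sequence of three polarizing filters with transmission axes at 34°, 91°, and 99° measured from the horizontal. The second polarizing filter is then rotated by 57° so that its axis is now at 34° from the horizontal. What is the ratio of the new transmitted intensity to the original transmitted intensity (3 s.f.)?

I_new/I_old ≈ 0.614

Before rotation:
By Malus's law, I₁ = I₀ cos²(34° − 0°) = I₀ cos²(34°) = 0.6873 I₀.
I₂ = I₁ cos²(91° − 34°) = 0.6873 I₀ · cos²(57°) = 0.2039 I₀.
I₃ = I₂ cos²(99° − 91°) = 0.2039 I₀ · cos²(8°) = 0.1999 I₀.
After rotation:
I₁ = I₀ cos²(34° − 0°) = I₀ cos²(34°) = 0.6873 I₀.
I₂ = I₁ cos²(34° − 34°) = 0.6873 I₀ · cos²(0°) = 0.6873 I₀.
I₃ = I₂ cos²(99° − 34°) = 0.6873 I₀ · cos²(65°) = 0.1228 I₀.
Ratio = 0.1228 / 0.1999 = 0.614.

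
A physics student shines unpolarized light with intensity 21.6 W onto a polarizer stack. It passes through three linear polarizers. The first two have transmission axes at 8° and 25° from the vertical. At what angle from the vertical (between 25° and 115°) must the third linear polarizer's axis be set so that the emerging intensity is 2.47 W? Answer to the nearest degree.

θ ≈ 85°

Unpolarized light through the first polarizer → I₁ = ½ I₀, now polarized at 8°.
I₂ = I₁ cos²(25° − 8°) = 0.5 I₀ · cos²(17°) = 0.4573 I₀.
Target fraction: 2.47 / 21.6 W = 0.1144 of I₀.
Need I₃/I₀ = 0.1144, so cos²(θ − 25°) = 0.1144 / 0.4573 = 0.2501.
θ − 25° = arccos(√0.2501) = 60.0°, giving θ ≈ 25 + 60.0 = 85.0°.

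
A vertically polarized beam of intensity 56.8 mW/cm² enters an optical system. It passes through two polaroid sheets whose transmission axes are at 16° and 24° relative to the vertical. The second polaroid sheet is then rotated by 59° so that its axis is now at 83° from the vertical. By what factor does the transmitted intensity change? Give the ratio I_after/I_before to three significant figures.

I_new/I_old ≈ 0.156

Before rotation:
I₁ = I₀ cos²(16° − 0°) = I₀ cos²(16°) = 0.924 I₀.
I₂ = I₁ cos²(24° − 16°) = 0.924 I₀ · cos²(8°) = 0.9061 I₀.
After rotation:
I₁ = I₀ cos²(16° − 0°) = I₀ cos²(16°) = 0.924 I₀.
I₂ = I₁ cos²(83° − 16°) = 0.924 I₀ · cos²(67°) = 0.1411 I₀.
Ratio = 0.1411 / 0.9061 = 0.1557.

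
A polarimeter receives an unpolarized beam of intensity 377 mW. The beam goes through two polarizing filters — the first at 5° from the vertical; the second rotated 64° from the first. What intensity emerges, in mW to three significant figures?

Unpolarized light through the first polarizer → I₁ = 377 mW/2 = 188.5 mW, polarized at 5°.
I₂ = I₁ · cos²(64°) = 188.5 · 0.1922 = 36.22 mW.

I ≈ 36.2 mW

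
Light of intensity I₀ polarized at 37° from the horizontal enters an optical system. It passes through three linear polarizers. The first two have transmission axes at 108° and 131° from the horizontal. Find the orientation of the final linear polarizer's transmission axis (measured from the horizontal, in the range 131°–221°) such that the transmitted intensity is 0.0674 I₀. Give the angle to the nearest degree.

By Malus's law, I₁ = I₀ cos²(108° − 37°) = I₀ cos²(71°) = 0.106 I₀.
I₂ = I₁ cos²(131° − 108°) = 0.106 I₀ · cos²(23°) = 0.08981 I₀.
Need I₃/I₀ = 0.0674, so cos²(θ − 131°) = 0.0674 / 0.08981 = 0.7505.
θ − 131° = arccos(√0.7505) = 30.0°, giving θ ≈ 131 + 30.0 = 161.0°.

θ ≈ 161°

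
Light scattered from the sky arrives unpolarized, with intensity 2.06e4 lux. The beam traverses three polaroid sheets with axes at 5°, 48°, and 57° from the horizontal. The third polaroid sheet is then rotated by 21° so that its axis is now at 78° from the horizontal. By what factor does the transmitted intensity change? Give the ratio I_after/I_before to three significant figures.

Before rotation:
Unpolarized light through the first polarizer → I₁ = ½ I₀, now polarized at 5°.
I₂ = I₁ cos²(48° − 5°) = 0.5 I₀ · cos²(43°) = 0.2674 I₀.
I₃ = I₂ cos²(57° − 48°) = 0.2674 I₀ · cos²(9°) = 0.2609 I₀.
After rotation:
Unpolarized light through the first polarizer → I₁ = ½ I₀, now polarized at 5°.
I₂ = I₁ cos²(48° − 5°) = 0.5 I₀ · cos²(43°) = 0.2674 I₀.
I₃ = I₂ cos²(78° − 48°) = 0.2674 I₀ · cos²(30°) = 0.2006 I₀.
Ratio = 0.2006 / 0.2609 = 0.7688.

I_new/I_old ≈ 0.769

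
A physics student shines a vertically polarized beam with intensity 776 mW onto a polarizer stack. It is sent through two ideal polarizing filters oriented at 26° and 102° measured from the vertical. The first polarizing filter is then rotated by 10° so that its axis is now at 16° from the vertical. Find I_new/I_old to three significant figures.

I_new/I_old ≈ 0.0951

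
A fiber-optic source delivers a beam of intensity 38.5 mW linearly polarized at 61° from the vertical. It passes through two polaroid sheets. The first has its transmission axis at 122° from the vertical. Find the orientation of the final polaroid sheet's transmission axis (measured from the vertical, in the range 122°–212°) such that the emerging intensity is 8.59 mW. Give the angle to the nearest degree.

θ ≈ 135°

By Malus's law, I₁ = I₀ cos²(122° − 61°) = I₀ cos²(61°) = 0.235 I₀.
Target fraction: 8.59 / 38.5 mW = 0.2231 of I₀.
Need I₂/I₀ = 0.2231, so cos²(θ − 122°) = 0.2231 / 0.235 = 0.9493.
θ − 122° = arccos(√0.9493) = 13.0°, giving θ ≈ 122 + 13.0 = 135.0°.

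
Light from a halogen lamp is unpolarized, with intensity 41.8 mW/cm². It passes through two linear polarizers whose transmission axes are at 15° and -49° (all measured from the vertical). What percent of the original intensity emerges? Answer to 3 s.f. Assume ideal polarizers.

Unpolarized light through the first polarizer → I₁ = 41.8 mW/cm²/2 = 20.9 mW/cm², polarized at 15°.
I₂ = I₁ · cos²(64°) = 20.9 · 0.1922 = 4.016 mW/cm².
That is 9.608% of the incident intensity.

≈ 9.61%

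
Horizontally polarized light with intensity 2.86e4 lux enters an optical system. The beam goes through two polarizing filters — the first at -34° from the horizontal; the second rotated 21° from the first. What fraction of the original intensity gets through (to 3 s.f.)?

I/I₀ ≈ 0.599

I₁ = 2.86e4 lux · cos²(34°) = 1.966e+04 lux.
I₂ = I₁ · cos²(21°) = 1.966e+04 · 0.8716 = 1.713e+04 lux.
Transmitted fraction = 0.599.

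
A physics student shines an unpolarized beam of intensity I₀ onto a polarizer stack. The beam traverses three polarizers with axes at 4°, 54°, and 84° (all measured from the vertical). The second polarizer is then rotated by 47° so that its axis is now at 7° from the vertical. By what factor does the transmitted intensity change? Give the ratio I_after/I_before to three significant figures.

I_new/I_old ≈ 0.163

Before rotation:
Unpolarized light through the first polarizer → I₁ = ½ I₀, now polarized at 4°.
I₂ = I₁ cos²(54° − 4°) = 0.5 I₀ · cos²(50°) = 0.2066 I₀.
I₃ = I₂ cos²(84° − 54°) = 0.2066 I₀ · cos²(30°) = 0.1549 I₀.
After rotation:
Unpolarized light through the first polarizer → I₁ = ½ I₀, now polarized at 4°.
I₂ = I₁ cos²(7° − 4°) = 0.5 I₀ · cos²(3°) = 0.4986 I₀.
I₃ = I₂ cos²(84° − 7°) = 0.4986 I₀ · cos²(77°) = 0.02523 I₀.
Ratio = 0.02523 / 0.1549 = 0.1629.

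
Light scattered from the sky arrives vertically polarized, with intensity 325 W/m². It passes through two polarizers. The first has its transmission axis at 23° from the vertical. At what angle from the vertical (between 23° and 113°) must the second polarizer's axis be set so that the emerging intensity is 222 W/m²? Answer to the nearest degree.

By Malus's law, I₁ = I₀ cos²(23° − 0°) = I₀ cos²(23°) = 0.8473 I₀.
Target fraction: 222 / 325 W/m² = 0.6831 of I₀.
Need I₂/I₀ = 0.6831, so cos²(θ − 23°) = 0.6831 / 0.8473 = 0.8062.
θ − 23° = arccos(√0.8062) = 26.1°, giving θ ≈ 23 + 26.1 = 49.1°.

θ ≈ 49°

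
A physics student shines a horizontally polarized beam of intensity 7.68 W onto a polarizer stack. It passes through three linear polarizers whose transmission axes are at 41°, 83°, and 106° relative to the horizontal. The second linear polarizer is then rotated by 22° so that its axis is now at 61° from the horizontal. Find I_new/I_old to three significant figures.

Before rotation:
By Malus's law, I₁ = I₀ cos²(41° − 0°) = I₀ cos²(41°) = 0.5696 I₀.
I₂ = I₁ cos²(83° − 41°) = 0.5696 I₀ · cos²(42°) = 0.3146 I₀.
I₃ = I₂ cos²(106° − 83°) = 0.3146 I₀ · cos²(23°) = 0.2665 I₀.
After rotation:
I₁ = I₀ cos²(41° − 0°) = I₀ cos²(41°) = 0.5696 I₀.
I₂ = I₁ cos²(61° − 41°) = 0.5696 I₀ · cos²(20°) = 0.503 I₀.
I₃ = I₂ cos²(106° − 61°) = 0.503 I₀ · cos²(45°) = 0.2515 I₀.
Ratio = 0.2515 / 0.2665 = 0.9435.

I_new/I_old ≈ 0.944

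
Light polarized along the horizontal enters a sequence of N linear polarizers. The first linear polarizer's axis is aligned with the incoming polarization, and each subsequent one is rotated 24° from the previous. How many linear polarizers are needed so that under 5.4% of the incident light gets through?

N = 18

First polarizer is aligned with the polarization: full transmission.
Each further stage multiplies by cos²(24°) = 0.8346.
After N polarizers: T = 0.8346^(N−1). Require T < 0.054 ⇒ N−1 > ln(0.054)/ln(0.8346) = 16.14, so N−1 ≥ 17 and N = 18.
Check: N=18 gives T = 0.04622 < 0.054; N=17 gives T = 0.05538.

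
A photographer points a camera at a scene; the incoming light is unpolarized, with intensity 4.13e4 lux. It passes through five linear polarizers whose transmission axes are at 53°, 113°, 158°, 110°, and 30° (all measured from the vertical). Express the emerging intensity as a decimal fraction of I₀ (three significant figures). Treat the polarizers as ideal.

Unpolarized light through the first polarizer → I₁ = 4.13e4 lux/2 = 2.065e+04 lux, polarized at 53°.
I₂ = I₁ · cos²(60°) = 2.065e+04 · 0.25 = 5163 lux.
I₃ = I₂ · cos²(45°) = 5163 · 0.5 = 2581 lux.
I₄ = I₃ · cos²(48°) = 2581 · 0.4477 = 1156 lux.
I₅ = I₄ · cos²(80°) = 1156 · 0.03015 = 34.85 lux.
Transmitted fraction = 0.0008438.

I/I₀ ≈ 0.000844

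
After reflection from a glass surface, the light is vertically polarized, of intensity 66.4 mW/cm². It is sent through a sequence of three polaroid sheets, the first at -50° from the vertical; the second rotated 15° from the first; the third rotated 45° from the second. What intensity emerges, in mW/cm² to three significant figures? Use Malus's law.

I ≈ 12.8 mW/cm²

By Malus's law, I₁ = 66.4 mW/cm² · cos²(50°) = 27.43 mW/cm².
I₂ = I₁ · cos²(15°) = 27.43 · 0.933 = 25.6 mW/cm².
I₃ = I₂ · cos²(45°) = 25.6 · 0.5 = 12.8 mW/cm².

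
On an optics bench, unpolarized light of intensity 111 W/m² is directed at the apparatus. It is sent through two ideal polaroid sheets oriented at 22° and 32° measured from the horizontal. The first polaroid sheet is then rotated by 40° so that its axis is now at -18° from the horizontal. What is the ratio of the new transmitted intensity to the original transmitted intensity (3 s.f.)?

I_new/I_old ≈ 0.426

Before rotation:
Unpolarized light through the first polarizer → I₁ = ½ I₀, now polarized at 22°.
I₂ = I₁ cos²(32° − 22°) = 0.5 I₀ · cos²(10°) = 0.4849 I₀.
After rotation:
Unpolarized light through the first polarizer → I₁ = ½ I₀, now polarized at -18°.
I₂ = I₁ cos²(32° + 18°) = 0.5 I₀ · cos²(50°) = 0.2066 I₀.
Ratio = 0.2066 / 0.4849 = 0.426.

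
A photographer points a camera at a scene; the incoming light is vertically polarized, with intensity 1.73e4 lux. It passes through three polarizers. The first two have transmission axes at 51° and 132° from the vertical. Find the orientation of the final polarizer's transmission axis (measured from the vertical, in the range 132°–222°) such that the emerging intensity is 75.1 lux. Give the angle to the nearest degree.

I₁ = I₀ cos²(51° − 0°) = I₀ cos²(51°) = 0.396 I₀.
I₂ = I₁ cos²(132° − 51°) = 0.396 I₀ · cos²(81°) = 0.009692 I₀.
Target fraction: 75.1 / 1.73e4 lux = 0.004341 of I₀.
Need I₃/I₀ = 0.004341, so cos²(θ − 132°) = 0.004341 / 0.009692 = 0.4479.
θ − 132° = arccos(√0.4479) = 48.0°, giving θ ≈ 132 + 48.0 = 180.0°.

θ ≈ 180°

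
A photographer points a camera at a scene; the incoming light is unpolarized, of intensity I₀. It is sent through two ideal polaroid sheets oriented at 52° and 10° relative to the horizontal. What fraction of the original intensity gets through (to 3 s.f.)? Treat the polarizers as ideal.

Unpolarized light through the first polarizer → I₁ = ½ I₀, now polarized at 52°.
I₂ = I₁ cos²(10° − 52°) = 0.5 I₀ · cos²(42°) = 0.2761 I₀.
Transmitted fraction = 0.2761.

≈ 0.276 I₀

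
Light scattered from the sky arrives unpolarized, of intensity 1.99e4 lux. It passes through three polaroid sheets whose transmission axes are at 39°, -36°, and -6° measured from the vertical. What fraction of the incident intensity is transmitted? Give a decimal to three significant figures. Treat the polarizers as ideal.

Unpolarized light through the first polarizer → I₁ = 1.99e4 lux/2 = 9950 lux, polarized at 39°.
I₂ = I₁ · cos²(75°) = 9950 · 0.06699 = 666.5 lux.
I₃ = I₂ · cos²(30°) = 666.5 · 0.75 = 499.9 lux.
Transmitted fraction = 0.02512.

I/I₀ ≈ 0.0251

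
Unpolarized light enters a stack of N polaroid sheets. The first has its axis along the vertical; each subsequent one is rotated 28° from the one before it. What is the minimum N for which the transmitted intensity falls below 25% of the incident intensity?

N = 4

First polarizer halves the unpolarized light: factor 1/2.
Each further stage multiplies by cos²(28°) = 0.7796.
After N polarizers: T = 0.5·0.7796^(N−1). Require T < 0.25 ⇒ N−1 > ln(0.25/0.5)/ln(0.7796) = 2.78, so N−1 ≥ 3 and N = 4.
Check: N=4 gives T = 0.2369 < 0.25; N=3 gives T = 0.3039.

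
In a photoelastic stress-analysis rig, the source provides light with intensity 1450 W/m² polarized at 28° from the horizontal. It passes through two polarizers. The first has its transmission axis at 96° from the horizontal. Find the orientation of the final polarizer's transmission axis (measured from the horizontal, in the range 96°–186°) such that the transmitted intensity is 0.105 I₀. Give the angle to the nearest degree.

θ ≈ 126°

I₁ = I₀ cos²(96° − 28°) = I₀ cos²(68°) = 0.1403 I₀.
Need I₂/I₀ = 0.105, so cos²(θ − 96°) = 0.105 / 0.1403 = 0.7482.
θ − 96° = arccos(√0.7482) = 30.1°, giving θ ≈ 96 + 30.1 = 126.1°.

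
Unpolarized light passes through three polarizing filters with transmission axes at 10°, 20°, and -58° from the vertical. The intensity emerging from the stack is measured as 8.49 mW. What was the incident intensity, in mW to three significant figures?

Unpolarized light through the first polarizer → I₁ = ½ I₀, now polarized at 10°.
I₂ = I₁ cos²(20° − 10°) = 0.5 I₀ · cos²(10°) = 0.4849 I₀.
I₃ = I₂ cos²(-58° − 20°) = 0.4849 I₀ · cos²(78°) = 0.02096 I₀.
So 8.49 mW = 0.02096 I₀, giving I₀ = 8.49/0.02096 = 405 mW.

I₀ ≈ 405 mW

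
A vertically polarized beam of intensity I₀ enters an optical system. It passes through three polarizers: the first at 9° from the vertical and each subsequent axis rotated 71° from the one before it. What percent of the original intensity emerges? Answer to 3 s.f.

I₁ = I₀ cos²(9° − 0°) = I₀ cos²(9°) = 0.9755 I₀.
I₂ = I₁ cos²(71°) = 0.9755 · 0.106 I₀ = 0.1034 I₀.
I₃ = I₂ cos²(71°) = 0.1034 · 0.106 I₀ = 0.01096 I₀.
That is 1.096% of the incident intensity.

≈ 1.10%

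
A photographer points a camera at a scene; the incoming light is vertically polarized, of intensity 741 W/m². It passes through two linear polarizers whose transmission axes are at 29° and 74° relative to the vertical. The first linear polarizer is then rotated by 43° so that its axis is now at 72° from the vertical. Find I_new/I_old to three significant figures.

Before rotation:
I₁ = I₀ cos²(29° − 0°) = I₀ cos²(29°) = 0.765 I₀.
I₂ = I₁ cos²(74° − 29°) = 0.765 I₀ · cos²(45°) = 0.3825 I₀.
After rotation:
I₁ = I₀ cos²(72° − 0°) = I₀ cos²(72°) = 0.09549 I₀.
I₂ = I₁ cos²(74° − 72°) = 0.09549 I₀ · cos²(2°) = 0.09538 I₀.
Ratio = 0.09538 / 0.3825 = 0.2494.

I_new/I_old ≈ 0.249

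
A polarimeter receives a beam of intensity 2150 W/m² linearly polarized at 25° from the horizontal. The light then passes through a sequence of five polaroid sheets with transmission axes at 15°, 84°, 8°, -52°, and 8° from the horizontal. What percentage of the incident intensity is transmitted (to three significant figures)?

≈ 0.0456%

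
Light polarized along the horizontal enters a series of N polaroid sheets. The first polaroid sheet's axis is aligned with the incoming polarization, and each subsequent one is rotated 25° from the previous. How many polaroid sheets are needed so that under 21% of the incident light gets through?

N = 9

First polarizer is aligned with the polarization: full transmission.
Each further stage multiplies by cos²(25°) = 0.8214.
After N polarizers: T = 0.8214^(N−1). Require T < 0.21 ⇒ N−1 > ln(0.21)/ln(0.8214) = 7.93, so N−1 ≥ 8 and N = 9.
Check: N=9 gives T = 0.2072 < 0.21; N=8 gives T = 0.2523.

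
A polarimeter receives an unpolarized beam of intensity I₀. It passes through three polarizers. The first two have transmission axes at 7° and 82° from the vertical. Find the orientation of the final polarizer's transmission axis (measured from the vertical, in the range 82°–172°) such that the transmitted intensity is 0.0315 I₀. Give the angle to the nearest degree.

Unpolarized light through the first polarizer → I₁ = ½ I₀, now polarized at 7°.
I₂ = I₁ cos²(82° − 7°) = 0.5 I₀ · cos²(75°) = 0.03349 I₀.
Need I₃/I₀ = 0.0315, so cos²(θ − 82°) = 0.0315 / 0.03349 = 0.9405.
θ − 82° = arccos(√0.9405) = 14.1°, giving θ ≈ 82 + 14.1 = 96.1°.

θ ≈ 96°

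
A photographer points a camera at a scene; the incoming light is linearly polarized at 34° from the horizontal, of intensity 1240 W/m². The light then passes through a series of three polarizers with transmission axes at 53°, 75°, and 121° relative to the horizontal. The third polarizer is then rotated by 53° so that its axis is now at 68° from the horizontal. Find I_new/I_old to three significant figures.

I_new/I_old ≈ 2.04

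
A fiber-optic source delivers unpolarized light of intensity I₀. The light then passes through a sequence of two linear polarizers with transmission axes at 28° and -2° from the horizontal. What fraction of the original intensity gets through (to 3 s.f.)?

≈ 0.375 I₀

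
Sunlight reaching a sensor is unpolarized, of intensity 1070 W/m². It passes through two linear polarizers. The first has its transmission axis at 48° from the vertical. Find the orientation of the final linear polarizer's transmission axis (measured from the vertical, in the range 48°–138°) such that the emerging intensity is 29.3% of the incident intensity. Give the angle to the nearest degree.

θ ≈ 88°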